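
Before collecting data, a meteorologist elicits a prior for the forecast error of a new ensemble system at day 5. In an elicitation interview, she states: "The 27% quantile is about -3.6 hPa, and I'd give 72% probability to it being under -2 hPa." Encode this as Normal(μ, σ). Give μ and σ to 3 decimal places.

μ = -2.780, σ = 1.338

The p-quantile of Normal(μ,σ) is μ + z_p·σ, with z_{0.27} = -0.6128 and z_{0.72} = 0.5828.
Eliminate σ: μ = (z₂·x₁ − z₁·x₂)/(z₂ − z₁) = (0.5828·-3.6 − (-0.6128)·-2)/1.196 = -2.780.
Then σ = (x₂ − x₁)/(z₂ − z₁) = (-2 − -3.6)/1.196 = 1.338.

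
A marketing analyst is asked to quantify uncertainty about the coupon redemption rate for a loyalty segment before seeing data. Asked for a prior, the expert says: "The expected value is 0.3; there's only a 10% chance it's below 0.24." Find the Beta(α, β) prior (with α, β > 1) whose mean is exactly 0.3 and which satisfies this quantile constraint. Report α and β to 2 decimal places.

α ≈ 27.69, β ≈ 64.62

With mean 0.3 fixed, write α = 0.3s, β = 0.7s where s = α+β.
Need P(θ < 0.24) = 0.1 under Beta(0.3s, 0.7s). Normal approximation: (q−m)/√(m(1−m)/s) ≈ z_{0.1} = -1.28, so s ≈ 0.3·0.7·(-1.28)²/(0.24−0.3)² = 95.8.
At s = 95.8: P(θ<0.24) ≈ 0.096. Adjusting to match 0.1 gives s ≈ 92.31.
So α = 0.3·92.31 ≈ 27.69, β = 0.7·92.31 ≈ 64.62.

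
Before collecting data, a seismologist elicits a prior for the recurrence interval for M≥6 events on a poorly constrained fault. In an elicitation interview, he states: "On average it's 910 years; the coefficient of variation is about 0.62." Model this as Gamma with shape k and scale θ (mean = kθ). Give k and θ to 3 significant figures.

k ≈ 2.6, θ ≈ 350

For Gamma(k, scale θ): mean = kθ, variance = kθ², so CV = 1/√k.
CV = 0.62, hence k = 1/CV² = 2.6.
Then θ = mean/k = 910/2.6 = 350.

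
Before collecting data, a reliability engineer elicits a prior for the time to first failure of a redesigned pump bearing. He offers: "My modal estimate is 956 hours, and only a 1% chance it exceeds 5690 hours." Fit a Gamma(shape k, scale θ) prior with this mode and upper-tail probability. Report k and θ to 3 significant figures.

Gamma(k,θ) with k>1 has mode (k−1)θ, so θ = 956/(k−1).
Need P(X < 5690) = 0.99 with θ tied to k this way. Start at k = 2, θ = 956: P(X<5690) ≈ 0.982.
Too low — raise k to concentrate. Iterating converges to k ≈ 2.17.
Then θ = 956/(2.17−1) ≈ 819.

k ≈ 2.17, θ ≈ 819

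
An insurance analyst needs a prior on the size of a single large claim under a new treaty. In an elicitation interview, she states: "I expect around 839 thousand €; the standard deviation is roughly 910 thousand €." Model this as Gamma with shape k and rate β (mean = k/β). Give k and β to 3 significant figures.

For Gamma(k, rate β): mean = k/β, variance = k/β², so CV = 1/√k.
CV = SD/mean = 910/839 = 1.085, hence k = 1/CV² = 0.85.
Then β = k/mean = 0.85/839 = 0.00101.

k ≈ 0.85, β ≈ 0.00101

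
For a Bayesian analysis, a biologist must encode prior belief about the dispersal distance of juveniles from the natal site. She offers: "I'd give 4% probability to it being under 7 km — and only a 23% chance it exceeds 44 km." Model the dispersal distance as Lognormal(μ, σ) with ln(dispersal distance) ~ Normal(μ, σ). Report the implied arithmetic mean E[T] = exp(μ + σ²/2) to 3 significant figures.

If T ~ Lognormal(μ,σ) then ln T ~ Normal(μ,σ), so the p-quantile of ln T is μ + z_p·σ.
ln(7) = 1.946 and ln(44) = 3.784; z_{0.04} = -1.751, z_{0.77} = 0.7388.
σ = (3.784 − 1.946)/(0.7388 − (-1.751)) = 0.738.
μ = 1.946 − (-1.751)·0.738 = 3.239.
E[T] = exp(μ + σ²/2) = exp(3.239 + 0.2726) = 33.5 km.

E[T] ≈ 33.5 km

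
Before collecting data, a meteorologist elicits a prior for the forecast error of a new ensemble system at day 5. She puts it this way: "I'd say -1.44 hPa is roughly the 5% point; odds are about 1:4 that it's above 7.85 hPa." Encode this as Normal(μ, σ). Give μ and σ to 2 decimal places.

For Normal(μ,σ), the p-quantile is μ + z_p·σ. Here z_{0.05} = -1.645, z_{0.8} = 0.8416.
So -1.44 = μ − 1.645σ and 7.85 = μ + 0.8416σ.
Subtracting: σ = (7.85 − -1.44)/(0.8416 − (-1.645)) = 3.74.
Then μ = -1.44 − (-1.645)·3.74 = 4.71.

μ = 4.71, σ = 3.74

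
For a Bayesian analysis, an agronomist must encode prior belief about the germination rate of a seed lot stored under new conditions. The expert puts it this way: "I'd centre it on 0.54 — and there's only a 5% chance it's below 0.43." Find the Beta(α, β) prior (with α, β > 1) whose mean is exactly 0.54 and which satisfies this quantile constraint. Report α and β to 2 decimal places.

α ≈ 29.98, β ≈ 25.54

With mean 0.54 fixed, write α = 0.54s, β = 0.46s where s = α+β.
Need P(θ < 0.43) = 0.05 under Beta(0.54s, 0.46s). Normal approximation: (q−m)/√(m(1−m)/s) ≈ z_{0.05} = -1.64, so s ≈ 0.54·0.46·(-1.64)²/(0.43−0.54)² = 55.5.
At s = 55.5: P(θ<0.43) ≈ 0.050. Adjusting to match 0.05 gives s ≈ 55.51.
So α = 0.54·55.51 ≈ 29.98, β = 0.46·55.51 ≈ 25.54.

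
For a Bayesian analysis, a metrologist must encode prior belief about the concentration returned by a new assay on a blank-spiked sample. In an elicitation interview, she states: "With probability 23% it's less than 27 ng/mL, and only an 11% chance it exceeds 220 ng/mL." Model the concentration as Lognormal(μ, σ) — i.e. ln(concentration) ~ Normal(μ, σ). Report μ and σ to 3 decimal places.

μ ≈ 4.084, σ ≈ 1.067

If T ~ Lognormal(μ,σ) then ln T ~ Normal(μ,σ), so the p-quantile of ln T is μ + z_p·σ.
ln(27) = 3.296 and ln(220) = 5.394; z_{0.23} = -0.7388, z_{0.89} = 1.227.
σ = (5.394 − 3.296)/(1.227 − (-0.7388)) = 1.067.
μ = 3.296 − (-0.7388)·1.067 = 4.084.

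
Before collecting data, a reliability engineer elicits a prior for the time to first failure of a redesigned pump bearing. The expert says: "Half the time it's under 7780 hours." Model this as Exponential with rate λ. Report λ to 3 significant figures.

Exponential median = ln 2 / λ, so λ = ln 2 / 7780.0 = 8.91e-05.

λ ≈ 8.91e-05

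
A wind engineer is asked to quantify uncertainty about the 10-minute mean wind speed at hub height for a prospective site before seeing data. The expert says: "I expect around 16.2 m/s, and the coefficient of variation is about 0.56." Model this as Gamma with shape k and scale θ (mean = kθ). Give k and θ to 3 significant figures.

k ≈ 3.19, θ ≈ 5.08

For Gamma(k, scale θ): mean = kθ, variance = kθ², so CV = 1/√k.
CV = 0.56, hence k = 1/CV² = 3.19.
Then θ = mean/k = 16.2/3.19 = 5.08.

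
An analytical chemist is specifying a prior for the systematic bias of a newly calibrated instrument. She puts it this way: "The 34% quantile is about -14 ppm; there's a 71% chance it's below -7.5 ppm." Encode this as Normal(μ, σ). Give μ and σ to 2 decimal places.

For Normal(μ,σ), the p-quantile is μ + z_p·σ. Here z_{0.34} = -0.4125, z_{0.71} = 0.5534.
So -14 = μ − 0.4125σ and -7.5 = μ + 0.5534σ.
Subtracting: σ = (-7.5 − -14)/(0.5534 − (-0.4125)) = 6.73.
Then μ = -14 − (-0.4125)·6.73 = -11.22.

μ = -11.22, σ = 6.73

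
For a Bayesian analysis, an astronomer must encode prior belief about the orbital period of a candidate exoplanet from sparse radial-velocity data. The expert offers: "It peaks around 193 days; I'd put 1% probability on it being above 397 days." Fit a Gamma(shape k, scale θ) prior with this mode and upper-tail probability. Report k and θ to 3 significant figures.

Gamma(k,θ) with k>1 has mode (k−1)θ, so θ = 193/(k−1).
Need P(X < 397) = 0.99 with θ tied to k this way. Start at k = 2, θ = 193: P(X<397) ≈ 0.609.
Too low — raise k to concentrate. Iterating converges to k ≈ 10.4.
Then θ = 193/(10.4−1) ≈ 20.6.

k ≈ 10.4, θ ≈ 20.6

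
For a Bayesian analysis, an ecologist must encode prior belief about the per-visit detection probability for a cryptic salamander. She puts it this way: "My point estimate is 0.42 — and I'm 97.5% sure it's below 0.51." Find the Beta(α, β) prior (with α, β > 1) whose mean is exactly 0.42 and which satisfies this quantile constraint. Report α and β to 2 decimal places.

α ≈ 49.33, β ≈ 68.13

With mean 0.42 fixed, write α = 0.42s, β = 0.58s where s = α+β.
Need P(θ < 0.51) = 0.975 under Beta(0.42s, 0.58s). Normal approximation: (q−m)/√(m(1−m)/s) ≈ z_{0.975} = 1.96, so s ≈ 0.42·0.58·(1.96)²/(0.51−0.42)² = 115.5.
At s = 115.5: P(θ<0.51) ≈ 0.974. Adjusting to match 0.975 gives s ≈ 117.46.
So α = 0.42·117.46 ≈ 49.33, β = 0.58·117.46 ≈ 68.13.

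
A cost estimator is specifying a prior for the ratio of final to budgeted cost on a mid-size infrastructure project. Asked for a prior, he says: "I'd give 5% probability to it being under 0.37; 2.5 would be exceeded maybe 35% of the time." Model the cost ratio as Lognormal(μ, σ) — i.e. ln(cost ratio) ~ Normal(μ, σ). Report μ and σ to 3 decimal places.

If T ~ Lognormal(μ,σ) then ln T ~ Normal(μ,σ), so the p-quantile of ln T is μ + z_p·σ.
ln(0.37) = -0.9943 and ln(2.5) = 0.9163; z_{0.05} = -1.645, z_{0.65} = 0.3853.
σ = (0.9163 − -0.9943)/(0.3853 − (-1.645)) = 0.941.
μ = -0.9943 − (-1.645)·0.941 = 0.554.

μ ≈ 0.554, σ ≈ 0.941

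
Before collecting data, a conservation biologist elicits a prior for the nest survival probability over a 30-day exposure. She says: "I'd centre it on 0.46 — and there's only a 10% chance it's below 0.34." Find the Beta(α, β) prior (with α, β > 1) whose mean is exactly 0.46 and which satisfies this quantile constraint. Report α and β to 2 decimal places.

With mean 0.46 fixed, write α = 0.46s, β = 0.54s where s = α+β.
Need P(θ < 0.34) = 0.1 under Beta(0.46s, 0.54s). Normal approximation: (q−m)/√(m(1−m)/s) ≈ z_{0.1} = -1.28, so s ≈ 0.46·0.54·(-1.28)²/(0.34−0.46)² = 28.3.
At s = 28.3: P(θ<0.34) ≈ 0.097. Adjusting to match 0.1 gives s ≈ 27.68.
So α = 0.46·27.68 ≈ 12.73, β = 0.54·27.68 ≈ 14.95.

α ≈ 12.73, β ≈ 14.95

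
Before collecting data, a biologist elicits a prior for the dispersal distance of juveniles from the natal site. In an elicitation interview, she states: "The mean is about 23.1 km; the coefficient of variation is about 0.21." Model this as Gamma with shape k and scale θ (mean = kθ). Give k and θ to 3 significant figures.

For Gamma(k, scale θ): mean = kθ, variance = kθ², so CV = 1/√k.
CV = 0.21, hence k = 1/CV² = 22.7.
Then θ = mean/k = 23.1/22.7 = 1.02.

k ≈ 22.7, θ ≈ 1.02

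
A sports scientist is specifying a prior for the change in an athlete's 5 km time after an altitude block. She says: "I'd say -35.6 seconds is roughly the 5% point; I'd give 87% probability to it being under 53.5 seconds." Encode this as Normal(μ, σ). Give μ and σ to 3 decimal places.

μ = 17.285, σ = 32.152

The p-quantile of Normal(μ,σ) is μ + z_p·σ, with z_{0.05} = -1.645 and z_{0.87} = 1.126.
Eliminate σ: μ = (z₂·x₁ − z₁·x₂)/(z₂ − z₁) = (1.126·-35.6 − (-1.645)·53.5)/2.771 = 17.285.
Then σ = (x₂ − x₁)/(z₂ − z₁) = (53.5 − -35.6)/2.771 = 32.152.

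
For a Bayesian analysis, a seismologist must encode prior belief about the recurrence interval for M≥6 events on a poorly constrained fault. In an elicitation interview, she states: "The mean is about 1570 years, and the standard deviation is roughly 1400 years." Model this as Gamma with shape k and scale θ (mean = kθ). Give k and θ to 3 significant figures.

k ≈ 1.26, θ ≈ 1250

For Gamma(k, scale θ): mean = kθ, variance = kθ², so CV = 1/√k.
CV = SD/mean = 1400/1570 = 0.8917, hence k = 1/CV² = 1.26.
Then θ = mean/k = 1570/1.26 = 1250.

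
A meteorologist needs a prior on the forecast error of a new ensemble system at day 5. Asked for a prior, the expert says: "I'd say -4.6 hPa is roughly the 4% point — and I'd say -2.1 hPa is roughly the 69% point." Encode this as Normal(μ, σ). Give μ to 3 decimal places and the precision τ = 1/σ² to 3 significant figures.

The p-quantile of Normal(μ,σ) is μ + z_p·σ, with z_{0.04} = -1.751 and z_{0.69} = 0.4959.
Eliminate σ: μ = (z₂·x₁ − z₁·x₂)/(z₂ − z₁) = (0.4959·-4.6 − (-1.751)·-2.1)/2.247 = -2.652.
Then σ = (x₂ − x₁)/(z₂ − z₁) = (-2.1 − -4.6)/2.247 = 1.113.
Precision τ = 1/σ² = 1/1.113² = 0.808.

μ = -2.652, τ = 0.808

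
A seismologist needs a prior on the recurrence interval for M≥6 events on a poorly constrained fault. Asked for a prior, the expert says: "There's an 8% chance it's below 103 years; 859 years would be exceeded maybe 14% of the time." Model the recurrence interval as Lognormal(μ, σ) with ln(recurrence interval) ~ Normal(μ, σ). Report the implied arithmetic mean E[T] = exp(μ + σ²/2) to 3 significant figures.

If T ~ Lognormal(μ,σ) then ln T ~ Normal(μ,σ), so the p-quantile of ln T is μ + z_p·σ.
ln(103) = 4.635 and ln(859) = 6.756; z_{0.08} = -1.405, z_{0.86} = 1.08.
σ = (6.756 − 4.635)/(1.08 − (-1.405)) = 0.853.
μ = 4.635 − (-1.405)·0.853 = 5.834.
E[T] = exp(μ + σ²/2) = exp(5.834 + 0.3641) = 492 years.

E[T] ≈ 492 years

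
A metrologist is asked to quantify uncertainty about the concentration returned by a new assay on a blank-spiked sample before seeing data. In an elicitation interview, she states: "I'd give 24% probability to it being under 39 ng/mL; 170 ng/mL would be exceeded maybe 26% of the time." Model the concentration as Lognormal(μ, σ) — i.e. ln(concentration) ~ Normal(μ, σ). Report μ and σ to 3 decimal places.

If T ~ Lognormal(μ,σ) then ln T ~ Normal(μ,σ), so the p-quantile of ln T is μ + z_p·σ.
ln(39) = 3.664 and ln(170) = 5.136; z_{0.24} = -0.7063, z_{0.74} = 0.6433.
σ = (5.136 − 3.664)/(0.6433 − (-0.7063)) = 1.091.
μ = 3.664 − (-0.7063)·1.091 = 4.434.

μ ≈ 4.434, σ ≈ 1.091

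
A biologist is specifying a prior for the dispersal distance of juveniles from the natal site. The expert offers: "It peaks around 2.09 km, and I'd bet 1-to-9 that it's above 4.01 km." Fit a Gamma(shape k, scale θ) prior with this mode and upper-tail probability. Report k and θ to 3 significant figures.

k ≈ 5.51, θ ≈ 0.464

Gamma(k,θ) with k>1 has mode (k−1)θ, so θ = 2.09/(k−1).
Need P(X < 4.01) = 0.9 with θ tied to k this way. Start at k = 2, θ = 2.09: P(X<4.01) ≈ 0.572.
Too low — raise k to concentrate. Iterating converges to k ≈ 5.51.
Then θ = 2.09/(5.51−1) ≈ 0.464.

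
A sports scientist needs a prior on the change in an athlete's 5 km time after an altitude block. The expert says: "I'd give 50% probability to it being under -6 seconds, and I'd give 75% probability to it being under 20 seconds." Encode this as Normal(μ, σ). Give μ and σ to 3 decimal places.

The p-quantile of Normal(μ,σ) is μ + z_p·σ, with z_{0.5} = 0 and z_{0.75} = 0.6745.
Eliminate σ: μ = (z₂·x₁ − z₁·x₂)/(z₂ − z₁) = (0.6745·-6 − (0)·20)/0.6745 = -6.000.
Then σ = (x₂ − x₁)/(z₂ − z₁) = (20 − -6)/0.6745 = 38.548.

μ = -6.000, σ = 38.548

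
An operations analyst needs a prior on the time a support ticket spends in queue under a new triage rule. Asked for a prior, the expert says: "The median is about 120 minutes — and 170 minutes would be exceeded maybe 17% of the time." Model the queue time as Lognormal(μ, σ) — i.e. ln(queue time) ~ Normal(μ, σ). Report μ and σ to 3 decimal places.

If T ~ Lognormal(μ,σ) then ln T ~ Normal(μ,σ), so the p-quantile of ln T is μ + z_p·σ.
ln(120) = 4.787 and ln(170) = 5.136; z_{0.5} = 0, z_{0.83} = 0.9542.
σ = (5.136 − 4.787)/(0.9542 − (0)) = 0.365.
μ = 4.787 − (0)·0.365 = 4.787.

μ ≈ 4.787, σ ≈ 0.365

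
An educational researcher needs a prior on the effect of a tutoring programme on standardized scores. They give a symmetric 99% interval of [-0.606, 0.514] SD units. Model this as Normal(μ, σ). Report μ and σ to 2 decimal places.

μ = -0.05, σ = 0.22

A symmetric 99% interval runs μ ± z·σ with z = 2.576.
Half-width = 0.56, so σ = 0.56/2.576 = 0.22.
μ is the interval midpoint, -0.05.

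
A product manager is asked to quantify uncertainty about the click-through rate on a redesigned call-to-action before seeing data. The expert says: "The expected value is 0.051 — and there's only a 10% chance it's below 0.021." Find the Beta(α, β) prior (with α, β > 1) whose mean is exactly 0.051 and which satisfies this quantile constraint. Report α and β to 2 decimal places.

α ≈ 3.47, β ≈ 64.50

With mean 0.051 fixed, write α = 0.051s, β = 0.949s where s = α+β.
Need P(θ < 0.021) = 0.1 under Beta(0.051s, 0.949s). Normal approximation: (q−m)/√(m(1−m)/s) ≈ z_{0.1} = -1.28, so s ≈ 0.051·0.949·(-1.28)²/(0.021−0.051)² = 88.3.
At s = 88.3: P(θ<0.021) ≈ 0.066. Adjusting to match 0.1 gives s ≈ 67.97.
So α = 0.051·67.97 ≈ 3.47, β = 0.949·67.97 ≈ 64.50.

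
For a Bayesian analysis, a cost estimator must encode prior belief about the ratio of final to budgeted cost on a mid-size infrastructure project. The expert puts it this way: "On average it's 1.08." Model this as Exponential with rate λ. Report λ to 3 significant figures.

Exponential mean = 1/λ, so λ = 1/1.08 = 0.926.

λ ≈ 0.926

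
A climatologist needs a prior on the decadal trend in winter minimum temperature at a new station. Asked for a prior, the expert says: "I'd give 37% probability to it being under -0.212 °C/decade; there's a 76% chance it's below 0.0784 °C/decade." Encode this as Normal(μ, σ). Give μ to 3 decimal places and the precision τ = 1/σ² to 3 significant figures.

μ = -0.119, τ = 12.8

For Normal(μ,σ), the p-quantile is μ + z_p·σ. Here z_{0.37} = -0.3319, z_{0.76} = 0.7063.
So -0.212 = μ − 0.3319σ and 0.0784 = μ + 0.7063σ.
Subtracting: σ = (0.0784 − -0.212)/(0.7063 − (-0.3319)) = 0.280.
Then μ = -0.212 − (-0.3319)·0.280 = -0.119.
Precision τ = 1/σ² = 1/0.2797² = 12.8.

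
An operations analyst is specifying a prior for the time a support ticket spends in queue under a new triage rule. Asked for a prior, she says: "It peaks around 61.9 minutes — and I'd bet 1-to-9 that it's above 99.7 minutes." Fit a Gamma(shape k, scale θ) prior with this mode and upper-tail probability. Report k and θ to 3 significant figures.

Gamma(k,θ) with k>1 has mode (k−1)θ, so θ = 61.9/(k−1).
Need P(X < 99.7) = 0.9 with θ tied to k this way. Start at k = 2, θ = 61.9: P(X<99.7) ≈ 0.479.
Too low — raise k to concentrate. Iterating converges to k ≈ 9.28.
Then θ = 61.9/(9.28−1) ≈ 7.48.

k ≈ 9.28, θ ≈ 7.48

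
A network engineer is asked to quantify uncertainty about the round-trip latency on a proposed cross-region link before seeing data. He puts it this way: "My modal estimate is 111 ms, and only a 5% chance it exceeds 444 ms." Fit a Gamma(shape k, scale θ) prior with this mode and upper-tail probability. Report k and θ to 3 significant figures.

k ≈ 2.31, θ ≈ 84.8

Gamma(k,θ) with k>1 has mode (k−1)θ, so θ = 111/(k−1).
Need P(X < 444) = 0.95 with θ tied to k this way. Start at k = 2, θ = 111: P(X<444) ≈ 0.908.
Too low — raise k to concentrate. Iterating converges to k ≈ 2.31.
Then θ = 111/(2.31−1) ≈ 84.8.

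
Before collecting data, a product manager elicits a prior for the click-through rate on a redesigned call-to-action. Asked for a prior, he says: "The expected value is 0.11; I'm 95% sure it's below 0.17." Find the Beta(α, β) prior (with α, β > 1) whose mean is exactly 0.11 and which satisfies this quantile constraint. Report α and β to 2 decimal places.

With mean 0.11 fixed, write α = 0.11s, β = 0.89s where s = α+β.
Need P(θ < 0.17) = 0.95 under Beta(0.11s, 0.89s). Normal approximation: (q−m)/√(m(1−m)/s) ≈ z_{0.95} = 1.64, so s ≈ 0.11·0.89·(1.64)²/(0.17−0.11)² = 73.6.
At s = 73.6: P(θ<0.17) ≈ 0.938. Adjusting to match 0.95 gives s ≈ 85.77.
So α = 0.11·85.77 ≈ 9.44, β = 0.89·85.77 ≈ 76.34.

α ≈ 9.44, β ≈ 76.34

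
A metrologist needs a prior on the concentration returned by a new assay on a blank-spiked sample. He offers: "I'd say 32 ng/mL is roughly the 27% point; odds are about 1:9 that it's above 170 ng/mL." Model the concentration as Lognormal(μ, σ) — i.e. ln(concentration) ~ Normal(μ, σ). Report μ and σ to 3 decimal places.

If T ~ Lognormal(μ,σ) then ln T ~ Normal(μ,σ), so the p-quantile of ln T is μ + z_p·σ.
ln(32) = 3.466 and ln(170) = 5.136; z_{0.27} = -0.6128, z_{0.9} = 1.282.
σ = (5.136 − 3.466)/(1.282 − (-0.6128)) = 0.882.
μ = 3.466 − (-0.6128)·0.882 = 4.006.

μ ≈ 4.006, σ ≈ 0.882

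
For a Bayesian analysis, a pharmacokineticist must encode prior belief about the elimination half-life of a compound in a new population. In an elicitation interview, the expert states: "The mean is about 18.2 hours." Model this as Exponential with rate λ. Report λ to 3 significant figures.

Exponential mean = 1/λ, so λ = 1/18.2 = 0.0549.

λ ≈ 0.0549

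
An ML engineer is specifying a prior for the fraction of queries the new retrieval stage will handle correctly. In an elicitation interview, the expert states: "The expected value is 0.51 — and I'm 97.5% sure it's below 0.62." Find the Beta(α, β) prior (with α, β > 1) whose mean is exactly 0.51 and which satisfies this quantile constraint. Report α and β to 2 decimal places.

α ≈ 39.55, β ≈ 38.00

With mean 0.51 fixed, write α = 0.51s, β = 0.49s where s = α+β.
Need P(θ < 0.62) = 0.975 under Beta(0.51s, 0.49s). Normal approximation: (q−m)/√(m(1−m)/s) ≈ z_{0.975} = 1.96, so s ≈ 0.51·0.49·(1.96)²/(0.62−0.51)² = 79.3.
At s = 79.3: P(θ<0.62) ≈ 0.976. Adjusting to match 0.975 gives s ≈ 77.55.
So α = 0.51·77.55 ≈ 39.55, β = 0.49·77.55 ≈ 38.00.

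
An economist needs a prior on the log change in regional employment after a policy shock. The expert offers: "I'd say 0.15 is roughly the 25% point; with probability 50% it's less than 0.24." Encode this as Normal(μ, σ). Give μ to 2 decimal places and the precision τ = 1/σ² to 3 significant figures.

For Normal(μ,σ), the p-quantile is μ + z_p·σ. Here z_{0.25} = -0.6745, z_{0.5} = 0.
So 0.15 = μ − 0.6745σ and 0.24 = μ + 0σ.
Subtracting: σ = (0.24 − 0.15)/(0 − (-0.6745)) = 0.13.
Then μ = 0.15 − (-0.6745)·0.13 = 0.24.
Precision τ = 1/σ² = 1/0.1334² = 56.2.

μ = 0.24, τ = 56.2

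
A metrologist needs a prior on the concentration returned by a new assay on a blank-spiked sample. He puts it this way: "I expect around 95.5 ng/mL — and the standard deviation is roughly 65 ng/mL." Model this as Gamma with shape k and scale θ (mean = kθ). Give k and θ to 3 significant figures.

k ≈ 2.16, θ ≈ 44.2

For Gamma(k, scale θ): mean = kθ, variance = kθ², so CV = 1/√k.
CV = SD/mean = 65/95.5 = 0.6806, hence k = 1/CV² = 2.16.
Then θ = mean/k = 95.5/2.16 = 44.2.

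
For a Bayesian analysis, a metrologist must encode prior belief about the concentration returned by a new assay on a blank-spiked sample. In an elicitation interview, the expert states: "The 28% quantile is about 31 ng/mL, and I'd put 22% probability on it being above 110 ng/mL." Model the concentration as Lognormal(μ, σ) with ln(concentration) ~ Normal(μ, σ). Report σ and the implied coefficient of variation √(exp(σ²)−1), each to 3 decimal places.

If T ~ Lognormal(μ,σ) then ln T ~ Normal(μ,σ), so the p-quantile of ln T is μ + z_p·σ.
ln(31) = 3.434 and ln(110) = 4.7; z_{0.28} = -0.5828, z_{0.78} = 0.7722.
σ = (4.7 − 3.434)/(0.7722 − (-0.5828)) = 0.935.
μ = 3.434 − (-0.5828)·0.935 = 3.979.
CV = √(exp(σ²)−1) = √(exp(0.8736)−1) = 1.181.

σ ≈ 0.935, CV ≈ 1.181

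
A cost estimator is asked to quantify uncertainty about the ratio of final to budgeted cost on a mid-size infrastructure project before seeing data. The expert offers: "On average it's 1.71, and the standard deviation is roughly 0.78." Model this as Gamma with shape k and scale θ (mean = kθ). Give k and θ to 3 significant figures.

For Gamma(k, scale θ): mean = kθ, variance = kθ², so CV = 1/√k.
CV = SD/mean = 0.78/1.71 = 0.4561, hence k = 1/CV² = 4.81.
Then θ = mean/k = 1.71/4.81 = 0.356.

k ≈ 4.81, θ ≈ 0.356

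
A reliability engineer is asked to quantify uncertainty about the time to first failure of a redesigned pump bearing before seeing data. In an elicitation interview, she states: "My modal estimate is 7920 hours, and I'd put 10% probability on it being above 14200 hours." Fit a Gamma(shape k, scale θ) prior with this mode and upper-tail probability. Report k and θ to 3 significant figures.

k ≈ 6.58, θ ≈ 1420

Gamma(k,θ) with k>1 has mode (k−1)θ, so θ = 7920/(k−1).
Need P(X < 14200) = 0.9 with θ tied to k this way. Start at k = 2, θ = 7920: P(X<14200) ≈ 0.535.
Too low — raise k to concentrate. Iterating converges to k ≈ 6.58.
Then θ = 7920/(6.58−1) ≈ 1420.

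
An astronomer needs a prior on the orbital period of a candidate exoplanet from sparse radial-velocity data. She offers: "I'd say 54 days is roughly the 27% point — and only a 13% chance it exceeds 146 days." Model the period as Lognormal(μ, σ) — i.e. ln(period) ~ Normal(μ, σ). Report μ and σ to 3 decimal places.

μ ≈ 4.339, σ ≈ 0.572

If T ~ Lognormal(μ,σ) then ln T ~ Normal(μ,σ), so the p-quantile of ln T is μ + z_p·σ.
ln(54) = 3.989 and ln(146) = 4.984; z_{0.27} = -0.6128, z_{0.87} = 1.126.
σ = (4.984 − 3.989)/(1.126 − (-0.6128)) = 0.572.
μ = 3.989 − (-0.6128)·0.572 = 4.339.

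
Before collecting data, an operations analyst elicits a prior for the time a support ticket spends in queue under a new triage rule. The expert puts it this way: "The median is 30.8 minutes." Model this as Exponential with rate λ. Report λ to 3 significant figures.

λ ≈ 0.0225

Exponential median = ln 2 / λ, so λ = ln 2 / 30.8 = 0.0225.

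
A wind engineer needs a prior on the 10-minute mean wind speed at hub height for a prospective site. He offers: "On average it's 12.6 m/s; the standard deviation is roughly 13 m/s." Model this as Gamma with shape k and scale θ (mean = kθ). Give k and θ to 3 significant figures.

For Gamma(k, scale θ): mean = kθ, variance = kθ², so CV = 1/√k.
CV = SD/mean = 13/12.6 = 1.032, hence k = 1/CV² = 0.939.
Then θ = mean/k = 12.6/0.939 = 13.4.

k ≈ 0.939, θ ≈ 13.4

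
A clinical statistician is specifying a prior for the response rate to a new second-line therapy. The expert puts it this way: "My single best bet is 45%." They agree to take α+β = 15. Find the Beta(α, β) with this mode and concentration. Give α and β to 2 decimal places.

For α,β > 1 the Beta mode is (α−1)/(α+β−2). With α+β = 15, the mode is (α−1)/13.
Set (α−1)/13 = 0.45 → α = 1 + 0.45·13 = 6.85.
β = 15 − α = 8.15.

α = 6.85, β = 8.15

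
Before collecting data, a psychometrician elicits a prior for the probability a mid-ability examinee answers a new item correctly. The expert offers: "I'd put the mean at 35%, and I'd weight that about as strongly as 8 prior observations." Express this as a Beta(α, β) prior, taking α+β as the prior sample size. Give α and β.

Under the effective-sample-size interpretation, Beta(α, β) has prior mean α/(α+β) and prior sample size α+β.
So α+β = 8 and α/(α+β) = 0.35, giving α = 0.35·8 = 2.8 and β = 8 − 2.8 = 5.2.

α = 2.8, β = 5.2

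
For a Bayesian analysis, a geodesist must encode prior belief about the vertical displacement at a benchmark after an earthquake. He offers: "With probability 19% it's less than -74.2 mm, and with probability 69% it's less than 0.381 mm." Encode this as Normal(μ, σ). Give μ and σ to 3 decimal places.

μ = -26.539, σ = 54.290

For Normal(μ,σ), the p-quantile is μ + z_p·σ. Here z_{0.19} = -0.8779, z_{0.69} = 0.4959.
So -74.2 = μ − 0.8779σ and 0.381 = μ + 0.4959σ.
Subtracting: σ = (0.381 − -74.2)/(0.4959 − (-0.8779)) = 54.290.
Then μ = -74.2 − (-0.8779)·54.290 = -26.539.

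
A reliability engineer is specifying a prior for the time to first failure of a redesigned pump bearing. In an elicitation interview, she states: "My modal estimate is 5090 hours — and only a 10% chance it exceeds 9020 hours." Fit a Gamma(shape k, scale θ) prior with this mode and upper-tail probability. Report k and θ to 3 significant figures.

k ≈ 6.81, θ ≈ 876

Gamma(k,θ) with k>1 has mode (k−1)θ, so θ = 5090/(k−1).
Need P(X < 9020) = 0.9 with θ tied to k this way. Start at k = 2, θ = 5090: P(X<9020) ≈ 0.529.
Too low — raise k to concentrate. Iterating converges to k ≈ 6.81.
Then θ = 5090/(6.81−1) ≈ 876.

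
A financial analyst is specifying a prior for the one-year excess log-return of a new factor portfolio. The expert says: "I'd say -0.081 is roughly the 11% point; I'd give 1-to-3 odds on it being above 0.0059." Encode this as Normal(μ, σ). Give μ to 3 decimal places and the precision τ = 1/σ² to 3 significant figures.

μ = -0.025, τ = 479

For Normal(μ,σ), the p-quantile is μ + z_p·σ. Here z_{0.11} = -1.227, z_{0.75} = 0.6745.
So -0.081 = μ − 1.227σ and 0.0059 = μ + 0.6745σ.
Subtracting: σ = (0.0059 − -0.081)/(0.6745 − (-1.227)) = 0.046.
Then μ = -0.081 − (-1.227)·0.046 = -0.025.
Precision τ = 1/σ² = 1/0.04571² = 479.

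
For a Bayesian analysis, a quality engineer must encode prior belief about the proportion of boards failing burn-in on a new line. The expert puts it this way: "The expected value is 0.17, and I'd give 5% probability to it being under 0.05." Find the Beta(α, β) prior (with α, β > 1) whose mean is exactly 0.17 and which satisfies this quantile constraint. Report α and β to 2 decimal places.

With mean 0.17 fixed, write α = 0.17s, β = 0.83s where s = α+β.
Need P(θ < 0.05) = 0.05 under Beta(0.17s, 0.83s). Normal approximation: (q−m)/√(m(1−m)/s) ≈ z_{0.05} = -1.64, so s ≈ 0.17·0.83·(-1.64)²/(0.05−0.17)² = 26.5.
At s = 26.5: P(θ<0.05) ≈ 0.017. Adjusting to match 0.05 gives s ≈ 17.23.
So α = 0.17·17.23 ≈ 2.93, β = 0.83·17.23 ≈ 14.30.

α ≈ 2.93, β ≈ 14.30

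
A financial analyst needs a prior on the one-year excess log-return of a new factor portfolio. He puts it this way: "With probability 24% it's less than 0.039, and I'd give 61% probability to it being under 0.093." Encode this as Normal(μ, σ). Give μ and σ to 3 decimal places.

μ = 0.078, σ = 0.055

The p-quantile of Normal(μ,σ) is μ + z_p·σ, with z_{0.24} = -0.7063 and z_{0.61} = 0.2793.
Eliminate σ: μ = (z₂·x₁ − z₁·x₂)/(z₂ − z₁) = (0.2793·0.039 − (-0.7063)·0.093)/0.9856 = 0.078.
Then σ = (x₂ − x₁)/(z₂ − z₁) = (0.093 − 0.039)/0.9856 = 0.055.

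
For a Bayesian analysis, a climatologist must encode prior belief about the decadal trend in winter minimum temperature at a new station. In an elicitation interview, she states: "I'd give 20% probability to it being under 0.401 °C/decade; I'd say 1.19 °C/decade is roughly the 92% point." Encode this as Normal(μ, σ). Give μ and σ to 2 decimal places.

For Normal(μ,σ), the p-quantile is μ + z_p·σ. Here z_{0.2} = -0.8416, z_{0.92} = 1.405.
So 0.401 = μ − 0.8416σ and 1.19 = μ + 1.405σ.
Subtracting: σ = (1.19 − 0.401)/(1.405 − (-0.8416)) = 0.35.
Then μ = 0.401 − (-0.8416)·0.35 = 0.70.

μ = 0.70, σ = 0.35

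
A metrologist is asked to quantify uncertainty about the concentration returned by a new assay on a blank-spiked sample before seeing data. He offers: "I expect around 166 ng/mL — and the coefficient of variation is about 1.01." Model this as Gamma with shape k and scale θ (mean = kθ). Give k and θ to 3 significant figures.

For Gamma(k, scale θ): mean = kθ, variance = kθ², so CV = 1/√k.
CV = 1.01, hence k = 1/CV² = 0.98.
Then θ = mean/k = 166/0.98 = 169.

k ≈ 0.98, θ ≈ 169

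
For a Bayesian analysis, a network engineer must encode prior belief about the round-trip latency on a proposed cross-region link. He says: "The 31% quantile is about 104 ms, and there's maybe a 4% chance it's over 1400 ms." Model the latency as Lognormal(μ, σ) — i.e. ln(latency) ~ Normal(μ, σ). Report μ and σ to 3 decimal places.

μ ≈ 5.218, σ ≈ 1.157

If T ~ Lognormal(μ,σ) then ln T ~ Normal(μ,σ), so the p-quantile of ln T is μ + z_p·σ.
ln(104) = 4.644 and ln(1400) = 7.244; z_{0.31} = -0.4959, z_{0.96} = 1.751.
σ = (7.244 − 4.644)/(1.751 − (-0.4959)) = 1.157.
μ = 4.644 − (-0.4959)·1.157 = 5.218.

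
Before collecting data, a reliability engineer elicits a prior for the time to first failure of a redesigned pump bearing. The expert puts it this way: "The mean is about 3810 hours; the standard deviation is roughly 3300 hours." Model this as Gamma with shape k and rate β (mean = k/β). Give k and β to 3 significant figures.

k ≈ 1.33, β ≈ 0.00035

For Gamma(k, rate β): mean = k/β, variance = k/β², so CV = 1/√k.
CV = SD/mean = 3300/3810 = 0.8661, hence k = 1/CV² = 1.33.
Then β = k/mean = 1.33/3810 = 0.00035.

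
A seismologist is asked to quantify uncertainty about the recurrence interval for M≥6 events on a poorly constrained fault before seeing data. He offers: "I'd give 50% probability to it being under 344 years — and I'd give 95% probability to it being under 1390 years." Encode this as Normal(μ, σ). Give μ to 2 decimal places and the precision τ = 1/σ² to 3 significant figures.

The p-quantile of Normal(μ,σ) is μ + z_p·σ, with z_{0.5} = 0 and z_{0.95} = 1.645.
Eliminate σ: μ = (z₂·x₁ − z₁·x₂)/(z₂ − z₁) = (1.645·344 − (0)·1390)/1.645 = 344.00.
Then σ = (x₂ − x₁)/(z₂ − z₁) = (1390 − 344)/1.645 = 635.92.
Precision τ = 1/σ² = 1/635.9² = 2.47e-06.

μ = 344.00, τ = 2.47e-06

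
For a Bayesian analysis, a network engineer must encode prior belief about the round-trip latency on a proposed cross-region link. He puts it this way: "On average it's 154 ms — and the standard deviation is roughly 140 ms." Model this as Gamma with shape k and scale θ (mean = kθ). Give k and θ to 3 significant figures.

For Gamma(k, scale θ): mean = kθ, variance = kθ², so CV = 1/√k.
CV = SD/mean = 140/154 = 0.9091, hence k = 1/CV² = 1.21.
Then θ = mean/k = 154/1.21 = 127.

k ≈ 1.21, θ ≈ 127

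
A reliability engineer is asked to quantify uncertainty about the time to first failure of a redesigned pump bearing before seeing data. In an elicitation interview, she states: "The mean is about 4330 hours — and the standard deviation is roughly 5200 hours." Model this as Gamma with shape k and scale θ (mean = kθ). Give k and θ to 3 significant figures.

k ≈ 0.693, θ ≈ 6240

For Gamma(k, scale θ): mean = kθ, variance = kθ², so CV = 1/√k.
CV = SD/mean = 5200/4330 = 1.201, hence k = 1/CV² = 0.693.
Then θ = mean/k = 4330/0.693 = 6240.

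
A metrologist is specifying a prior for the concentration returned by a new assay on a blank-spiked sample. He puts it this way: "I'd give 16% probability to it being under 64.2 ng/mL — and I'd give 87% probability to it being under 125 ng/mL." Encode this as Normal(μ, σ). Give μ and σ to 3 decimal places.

μ = 92.709, σ = 28.668

The p-quantile of Normal(μ,σ) is μ + z_p·σ, with z_{0.16} = -0.9945 and z_{0.87} = 1.126.
Eliminate σ: μ = (z₂·x₁ − z₁·x₂)/(z₂ − z₁) = (1.126·64.2 − (-0.9945)·125)/2.121 = 92.709.
Then σ = (x₂ − x₁)/(z₂ − z₁) = (125 − 64.2)/2.121 = 28.668.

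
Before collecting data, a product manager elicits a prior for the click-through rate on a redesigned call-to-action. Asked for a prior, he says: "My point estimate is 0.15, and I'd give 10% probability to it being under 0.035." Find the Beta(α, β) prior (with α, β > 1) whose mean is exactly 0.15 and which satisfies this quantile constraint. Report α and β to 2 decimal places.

α ≈ 1.59, β ≈ 8.99

With mean 0.15 fixed, write α = 0.15s, β = 0.85s where s = α+β.
Need P(θ < 0.035) = 0.1 under Beta(0.15s, 0.85s). Normal approximation: (q−m)/√(m(1−m)/s) ≈ z_{0.1} = -1.28, so s ≈ 0.15·0.85·(-1.28)²/(0.035−0.15)² = 15.8.
At s = 15.8: P(θ<0.035) ≈ 0.048. Adjusting to match 0.1 gives s ≈ 10.57.
So α = 0.15·10.57 ≈ 1.59, β = 0.85·10.57 ≈ 8.99.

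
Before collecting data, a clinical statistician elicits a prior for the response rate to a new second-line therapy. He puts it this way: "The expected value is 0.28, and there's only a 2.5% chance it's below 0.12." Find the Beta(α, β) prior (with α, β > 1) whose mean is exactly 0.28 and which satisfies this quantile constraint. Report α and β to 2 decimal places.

α ≈ 6.36, β ≈ 16.35

With mean 0.28 fixed, write α = 0.28s, β = 0.72s where s = α+β.
Need P(θ < 0.12) = 0.025 under Beta(0.28s, 0.72s). Normal approximation: (q−m)/√(m(1−m)/s) ≈ z_{0.025} = -1.96, so s ≈ 0.28·0.72·(-1.96)²/(0.12−0.28)² = 30.3.
At s = 30.3: P(θ<0.12) ≈ 0.011. Adjusting to match 0.025 gives s ≈ 22.71.
So α = 0.28·22.71 ≈ 6.36, β = 0.72·22.71 ≈ 16.35.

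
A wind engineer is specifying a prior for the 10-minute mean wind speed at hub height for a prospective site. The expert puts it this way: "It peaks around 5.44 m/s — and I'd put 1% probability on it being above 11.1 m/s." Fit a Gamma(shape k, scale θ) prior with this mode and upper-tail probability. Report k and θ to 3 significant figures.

k ≈ 10.6, θ ≈ 0.565

Gamma(k,θ) with k>1 has mode (k−1)θ, so θ = 5.44/(k−1).
Need P(X < 11.1) = 0.99 with θ tied to k this way. Start at k = 2, θ = 5.44: P(X<11.1) ≈ 0.605.
Too low — raise k to concentrate. Iterating converges to k ≈ 10.6.
Then θ = 5.44/(10.6−1) ≈ 0.565.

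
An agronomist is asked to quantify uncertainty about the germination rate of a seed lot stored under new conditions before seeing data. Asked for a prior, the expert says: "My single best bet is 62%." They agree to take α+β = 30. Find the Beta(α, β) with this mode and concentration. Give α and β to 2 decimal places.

For α,β > 1 the Beta mode is (α−1)/(α+β−2). With α+β = 30, the mode is (α−1)/28.
Set (α−1)/28 = 0.62 → α = 1 + 0.62·28 = 18.36.
β = 30 − α = 11.64.

α = 18.36, β = 11.64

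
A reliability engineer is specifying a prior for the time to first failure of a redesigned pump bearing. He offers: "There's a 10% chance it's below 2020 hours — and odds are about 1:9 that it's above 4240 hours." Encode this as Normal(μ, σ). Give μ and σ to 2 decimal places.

μ = 3130.00, σ = 866.14

For Normal(μ,σ), the p-quantile is μ + z_p·σ. Here z_{0.1} = -1.282, z_{0.9} = 1.282.
So 2020 = μ − 1.282σ and 4240 = μ + 1.282σ.
Subtracting: σ = (4240 − 2020)/(1.282 − (-1.282)) = 866.14.
Then μ = 2020 − (-1.282)·866.14 = 3130.00.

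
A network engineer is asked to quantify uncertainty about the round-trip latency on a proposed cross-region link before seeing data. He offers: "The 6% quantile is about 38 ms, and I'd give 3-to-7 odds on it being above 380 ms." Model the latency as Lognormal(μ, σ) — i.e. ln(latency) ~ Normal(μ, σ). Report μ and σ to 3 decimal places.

If T ~ Lognormal(μ,σ) then ln T ~ Normal(μ,σ), so the p-quantile of ln T is μ + z_p·σ.
ln(38) = 3.638 and ln(380) = 5.94; z_{0.06} = -1.555, z_{0.7} = 0.5244.
σ = (5.94 − 3.638)/(0.5244 − (-1.555)) = 1.107.
μ = 3.638 − (-1.555)·1.107 = 5.359.

μ ≈ 5.359, σ ≈ 1.107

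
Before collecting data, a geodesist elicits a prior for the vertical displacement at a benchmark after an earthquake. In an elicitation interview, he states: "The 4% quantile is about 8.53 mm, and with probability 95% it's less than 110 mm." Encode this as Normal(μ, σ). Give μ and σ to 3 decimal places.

For Normal(μ,σ), the p-quantile is μ + z_p·σ. Here z_{0.04} = -1.751, z_{0.95} = 1.645.
So 8.53 = μ − 1.751σ and 110 = μ + 1.645σ.
Subtracting: σ = (110 − 8.53)/(1.645 − (-1.751)) = 29.883.
Then μ = 8.53 − (-1.751)·29.883 = 60.846.

μ = 60.846, σ = 29.883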